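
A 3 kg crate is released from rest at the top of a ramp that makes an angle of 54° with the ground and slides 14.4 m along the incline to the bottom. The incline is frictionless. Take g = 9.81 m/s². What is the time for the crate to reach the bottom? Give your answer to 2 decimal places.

1.90 s

The weight component along the incline is mg sin 54° = 23.809 N and the normal force is N = mg cos 54° = 17.299 N.
With no friction, a = g sin 54° = 7.9365 m/s².
Starting from rest, L = ½at², so t = √(2L/a) = √(2 × 14.4 / 7.9365) = 1.9049 s.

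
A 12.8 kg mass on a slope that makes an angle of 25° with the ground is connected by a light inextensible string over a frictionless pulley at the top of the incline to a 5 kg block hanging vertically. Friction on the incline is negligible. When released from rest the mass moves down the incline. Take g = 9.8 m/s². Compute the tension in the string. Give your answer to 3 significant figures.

For the mass on the incline: the weight component along the slope is m₁g sin 25° = 12.8 × 9.8 × 0.4226 = 53.011 N and the normal force is N = m₁g cos 25° = 113.687 N.
Newton's second law for the mass (down-slope positive): 53.011 − T = 12.8 a. For the hanging block (upward positive): T − 5 × 9.8 = 5 a.
Adding the two equations eliminates T: 4.011 = 17.8 a, so a = 0.2253 m/s².
Then from the hanging block's equation, T = 5 × (9.8 + 0.2253) = 50.127 N.

50.1 N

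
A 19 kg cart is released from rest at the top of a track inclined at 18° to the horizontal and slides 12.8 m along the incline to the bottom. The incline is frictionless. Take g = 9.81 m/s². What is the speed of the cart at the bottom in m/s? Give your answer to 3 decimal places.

8.809 m/s

The weight component along the incline is mg sin 18° = 57.598 N and the normal force is N = mg cos 18° = 177.267 N.
With no friction, a = g sin 18° = 3.0315 m/s².
Starting from rest over a distance of 12.8 m, v² = 2aL = 2 × 3.0315 × 12.8 = 77.6064, so v = 8.8094 m/s.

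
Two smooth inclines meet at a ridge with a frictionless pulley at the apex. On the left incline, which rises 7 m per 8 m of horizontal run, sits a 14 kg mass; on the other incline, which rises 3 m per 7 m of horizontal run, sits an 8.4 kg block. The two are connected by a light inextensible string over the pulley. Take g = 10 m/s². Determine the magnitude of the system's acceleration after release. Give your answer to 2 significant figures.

Resolve each weight along its own incline: the 14 kg mass has component 14 × 10 × sin 41.19° = 92.191 N down its slope, and the 8.4 kg mass has 8.4 × 10 × sin 23.20° = 33.089 N down its slope.
The 14 kg side's 92.191 N exceeds the other side's 33.089 N, so that mass slides down and the 8.4 kg mass slides up. Taking that direction as positive, Newton's second law for the whole system gives 92.191 − 33.089 = (14 + 8.4) a, so a = 59.102 / 22.4 = 2.6385 m/s².

2.6 m/s²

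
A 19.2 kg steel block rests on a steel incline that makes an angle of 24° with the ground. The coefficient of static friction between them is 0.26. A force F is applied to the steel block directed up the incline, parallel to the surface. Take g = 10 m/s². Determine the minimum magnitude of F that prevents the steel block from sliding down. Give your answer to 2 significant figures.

The normal force is N = mg cos 24° = 175.401 N. With F at its minimum the steel block is on the verge of sliding down, so static friction is at its maximum μ_s N = 0.26 × 175.401 = 45.604 N and acts up the slope.
Equilibrium along the incline: F + μ_s N = mg sin 24°, so F = 78.093 − 45.604 = 32.489 N.

32 N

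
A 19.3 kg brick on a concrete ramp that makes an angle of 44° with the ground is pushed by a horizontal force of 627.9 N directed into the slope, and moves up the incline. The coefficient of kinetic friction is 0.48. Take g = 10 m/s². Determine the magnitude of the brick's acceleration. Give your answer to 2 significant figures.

2.2 m/s²

The horizontal push has components F cos 44° = 627.9 × 0.7193 = 451.648 N up the incline and F sin 44° = 627.9 × 0.6947 = 436.202 N pressing into the surface.
The normal force is therefore N = mg cos 44° + F sin 44° = 138.825 + 436.202 = 575.027 N, and kinetic friction down the slope is μN = 0.48 × 575.027 = 276.013 N.
Along the incline: F cos 44° − mg sin 44° − μN = ma, so 451.648 − 134.077 − 276.013 = 19.3 a, giving a = 2.1533 m/s².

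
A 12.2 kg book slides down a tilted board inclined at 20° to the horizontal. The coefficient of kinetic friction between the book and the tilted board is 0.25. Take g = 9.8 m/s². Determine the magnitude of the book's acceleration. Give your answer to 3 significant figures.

Resolving the weight along the incline: the component pulling the book down the slope is mg sin 20° = 12.2 × 9.8 × 0.3420 = 40.890 N, and the normal force is N = mg cos 20° = 12.2 × 9.8 × 0.9397 = 112.351 N.
Kinetic friction acts up the slope with magnitude f = μN = 0.25 × 112.351 = 28.088 N.
Net force along the incline is 40.890 − 28.088 = 12.802 N, so a = 12.802 / 12.2 = 1.0493 m/s².

1.05 m/s²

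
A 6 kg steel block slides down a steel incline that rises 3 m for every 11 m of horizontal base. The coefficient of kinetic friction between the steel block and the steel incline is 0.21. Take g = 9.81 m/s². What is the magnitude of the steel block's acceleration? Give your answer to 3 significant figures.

0.594 m/s²

Resolving the weight along the incline: the component pulling the steel block down the slope is mg sin 15.26° = 6 × 9.81 × 0.2631 = 15.486 N, and the normal force is N = mg cos 15.26° = 6 × 9.81 × 0.9648 = 56.788 N.
Kinetic friction acts up the slope with magnitude f = μN = 0.21 × 56.788 = 11.925 N.
Net force along the incline is 15.486 − 11.925 = 3.561 N, so a = 3.561 / 6 = 0.5935 m/s².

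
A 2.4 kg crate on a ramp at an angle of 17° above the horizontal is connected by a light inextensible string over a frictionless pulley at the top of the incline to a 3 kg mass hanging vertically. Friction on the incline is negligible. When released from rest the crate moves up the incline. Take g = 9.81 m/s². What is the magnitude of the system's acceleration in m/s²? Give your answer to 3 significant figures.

4.18 m/s²

For the crate on the incline: the weight component along the slope is m₁g sin 17° = 2.4 × 9.81 × 0.2924 = 6.884 N and the normal force is N = m₁g cos 17° = 22.515 N.
Newton's second law for the crate (up-slope positive): T − 6.884 = 2.4 a. For the hanging mass (downward positive): 3 × 9.81 − T = 3 a.
Adding the two equations eliminates T: 22.546 = 5.4 a, so a = 4.1752 m/s².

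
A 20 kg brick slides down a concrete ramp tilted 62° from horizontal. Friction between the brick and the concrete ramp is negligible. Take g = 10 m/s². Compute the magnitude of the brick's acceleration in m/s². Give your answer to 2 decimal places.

Resolving the weight along the incline: the component pulling the brick down the slope is mg sin 62° = 20 × 10 × 0.8829 = 176.580 N, and the normal force is N = mg cos 62° = 20 × 10 × 0.4695 = 93.900 N.
With no friction the net force along the incline is 176.580 N, so a = g sin 62° = 176.580 / 20 = 8.8290 m/s².

8.83 m/s²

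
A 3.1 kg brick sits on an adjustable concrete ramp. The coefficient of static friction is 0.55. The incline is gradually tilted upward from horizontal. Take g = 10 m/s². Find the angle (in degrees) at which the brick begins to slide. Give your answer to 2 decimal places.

28.81°

At the threshold of sliding, static friction is at its maximum μ_s N and exactly balances the weight component along the incline: mg sin θ = μ_s mg cos θ.
Hence tan θ = μ_s = 0.55, so θ = arctan(0.55) = 28.8108°.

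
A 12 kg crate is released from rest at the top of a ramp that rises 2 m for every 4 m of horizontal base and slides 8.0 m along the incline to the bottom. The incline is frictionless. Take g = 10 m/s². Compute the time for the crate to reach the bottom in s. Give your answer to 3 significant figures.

1.89 s

The weight component along the incline is mg sin 26.57° = 53.666 N and the normal force is N = mg cos 26.57° = 107.331 N.
With no friction, a = g sin 26.57° = 4.4721 m/s².
Starting from rest, L = ½at², so t = √(2L/a) = √(2 × 8.0 / 4.4721) = 1.8915 s.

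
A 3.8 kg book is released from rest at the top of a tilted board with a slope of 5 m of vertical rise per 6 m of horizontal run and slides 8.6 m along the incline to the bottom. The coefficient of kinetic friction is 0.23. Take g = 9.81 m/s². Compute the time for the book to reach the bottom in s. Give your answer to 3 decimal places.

The weight component along the incline is mg sin 39.81° = 23.865 N and the normal force is N = mg cos 39.81° = 28.638 N.
Friction up the slope is f = μN = 0.23 × 28.638 = 6.587 N, so the net downslope force is 23.865 − 6.587 = 17.278 N and a = 17.278 / 3.8 = 4.5468 m/s².
Starting from rest, L = ½at², so t = √(2L/a) = √(2 × 8.6 / 4.5468) = 1.9450 s.

1.945 s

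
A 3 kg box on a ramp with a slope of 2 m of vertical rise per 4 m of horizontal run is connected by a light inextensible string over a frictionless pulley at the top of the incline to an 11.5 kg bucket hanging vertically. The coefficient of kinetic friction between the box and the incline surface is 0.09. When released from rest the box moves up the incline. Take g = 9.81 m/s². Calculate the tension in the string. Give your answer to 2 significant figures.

For the box on the incline: the weight component along the slope is m₁g sin 26.57° = 3 × 9.81 × 0.4472 = 13.161 N and the normal force is N = m₁g cos 26.57° = 26.323 N.
Kinetic friction opposes the box's motion up the incline: f = μN = 0.09 × 26.323 = 2.369 N acting down the slope.
Newton's second law for the box (up-slope positive): T − 13.161 − 2.369 = 3 a. For the hanging bucket (downward positive): 11.5 × 9.81 − T = 11.5 a.
Adding the two equations eliminates T: 97.285 = 14.5 a, so a = 6.7093 m/s².
Then from the hanging bucket's equation, T = 11.5 × (9.81 − 6.7093) = 35.658 N.

36 N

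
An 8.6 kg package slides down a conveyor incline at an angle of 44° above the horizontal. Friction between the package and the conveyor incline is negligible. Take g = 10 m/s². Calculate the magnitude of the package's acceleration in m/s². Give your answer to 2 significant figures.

6.9 m/s²

Resolving the weight along the incline: the component pulling the package down the slope is mg sin 44° = 8.6 × 10 × 0.6947 = 59.744 N, and the normal force is N = mg cos 44° = 8.6 × 10 × 0.7193 = 61.860 N.
With no friction the net force along the incline is 59.744 N, so a = g sin 44° = 59.744 / 8.6 = 6.9470 m/s².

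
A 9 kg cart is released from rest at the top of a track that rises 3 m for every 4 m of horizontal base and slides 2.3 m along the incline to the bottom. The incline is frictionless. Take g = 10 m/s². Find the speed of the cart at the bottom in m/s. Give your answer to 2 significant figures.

The weight component along the incline is mg sin 36.87° = 54.000 N and the normal force is N = mg cos 36.87° = 72.000 N.
With no friction, a = g sin 36.87° = 6.0000 m/s².
Starting from rest over a distance of 2.3 m, v² = 2aL = 2 × 6.0000 × 2.3 = 27.6000, so v = 5.2536 m/s.

5.3 m/s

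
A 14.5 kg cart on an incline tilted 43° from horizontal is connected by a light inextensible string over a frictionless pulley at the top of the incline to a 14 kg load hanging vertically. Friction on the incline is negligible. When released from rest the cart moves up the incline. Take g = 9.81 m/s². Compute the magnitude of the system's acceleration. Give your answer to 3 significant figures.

1.42 m/s²

For the cart on the incline: the weight component along the slope is m₁g sin 43° = 14.5 × 9.81 × 0.6820 = 97.011 N and the normal force is N = m₁g cos 43° = 104.031 N.
Newton's second law for the cart (up-slope positive): T − 97.011 = 14.5 a. For the hanging load (downward positive): 14 × 9.81 − T = 14 a.
Adding the two equations eliminates T: 40.329 = 28.5 a, so a = 1.4151 m/s².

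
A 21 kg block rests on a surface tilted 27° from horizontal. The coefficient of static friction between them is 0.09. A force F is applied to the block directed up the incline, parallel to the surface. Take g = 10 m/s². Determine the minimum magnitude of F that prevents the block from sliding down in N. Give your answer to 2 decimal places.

78.50 N

The normal force is N = mg cos 27° = 187.111 N. With F at its minimum the block is on the verge of sliding down, so static friction is at its maximum μ_s N = 0.09 × 187.111 = 16.840 N and acts up the slope.
Equilibrium along the incline: F + μ_s N = mg sin 27°, so F = 95.338 − 16.840 = 78.498 N.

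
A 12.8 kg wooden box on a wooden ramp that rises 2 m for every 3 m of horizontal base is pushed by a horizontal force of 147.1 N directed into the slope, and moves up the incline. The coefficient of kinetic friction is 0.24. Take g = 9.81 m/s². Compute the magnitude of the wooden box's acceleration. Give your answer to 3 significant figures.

0.632 m/s²

The horizontal push has components F cos 33.69° = 147.1 × 0.8321 = 122.402 N up the incline and F sin 33.69° = 147.1 × 0.5547 = 81.596 N pressing into the surface.
The normal force is therefore N = mg cos 33.69° + F sin 33.69° = 104.485 + 81.596 = 186.081 N, and kinetic friction down the slope is μN = 0.24 × 186.081 = 44.659 N.
Along the incline: F cos 33.69° − mg sin 33.69° − μN = ma, so 122.402 − 69.653 − 44.659 = 12.8 a, giving a = 0.6320 m/s².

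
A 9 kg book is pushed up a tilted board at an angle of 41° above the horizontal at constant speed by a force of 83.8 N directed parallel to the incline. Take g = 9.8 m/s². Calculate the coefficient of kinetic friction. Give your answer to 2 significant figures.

0.39

At constant speed ΣF = 0 along the incline. The applied 83.8 N acts up the slope; the weight component mg sin 41° = 57.864 N and kinetic friction μN both act down the slope.
So 83.8 = 57.864 + μ × 66.565, giving μ = (83.8 − 57.864) / 66.565 = 0.3896.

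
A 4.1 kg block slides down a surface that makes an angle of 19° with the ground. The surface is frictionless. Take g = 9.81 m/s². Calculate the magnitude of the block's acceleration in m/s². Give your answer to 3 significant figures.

Resolving the weight along the incline: the component pulling the block down the slope is mg sin 19° = 4.1 × 9.81 × 0.3256 = 13.096 N, and the normal force is N = mg cos 19° = 4.1 × 9.81 × 0.9455 = 38.029 N.
With no friction the net force along the incline is 13.096 N, so a = g sin 19° = 13.096 / 4.1 = 3.1941 m/s².

3.19 m/s²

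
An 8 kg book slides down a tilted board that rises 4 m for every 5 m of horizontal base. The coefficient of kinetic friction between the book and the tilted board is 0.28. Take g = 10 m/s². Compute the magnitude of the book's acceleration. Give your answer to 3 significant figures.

4.06 m/s²

Resolving the weight along the incline: the component pulling the book down the slope is mg sin 38.66° = 8 × 10 × 0.6247 = 49.976 N, and the normal force is N = mg cos 38.66° = 8 × 10 × 0.7809 = 62.472 N.
Kinetic friction acts up the slope with magnitude f = μN = 0.28 × 62.472 = 17.492 N.
Net force along the incline is 49.976 − 17.492 = 32.484 N, so a = 32.484 / 8 = 4.0605 m/s².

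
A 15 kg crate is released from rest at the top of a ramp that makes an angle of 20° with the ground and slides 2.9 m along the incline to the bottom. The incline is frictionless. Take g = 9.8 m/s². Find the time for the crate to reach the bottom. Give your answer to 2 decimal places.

The weight component along the incline is mg sin 20° = 50.277 N and the normal force is N = mg cos 20° = 138.135 N.
With no friction, a = g sin 20° = 3.3518 m/s².
Starting from rest, L = ½at², so t = √(2L/a) = √(2 × 2.9 / 3.3518) = 1.3155 s.

1.32 s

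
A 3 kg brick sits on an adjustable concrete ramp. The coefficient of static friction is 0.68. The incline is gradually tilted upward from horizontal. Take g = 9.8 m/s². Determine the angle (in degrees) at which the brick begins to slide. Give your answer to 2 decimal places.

34.22°

At the threshold of sliding, static friction is at its maximum μ_s N and exactly balances the weight component along the incline: mg sin θ = μ_s mg cos θ.
Hence tan θ = μ_s = 0.68, so θ = arctan(0.68) = 34.2157°.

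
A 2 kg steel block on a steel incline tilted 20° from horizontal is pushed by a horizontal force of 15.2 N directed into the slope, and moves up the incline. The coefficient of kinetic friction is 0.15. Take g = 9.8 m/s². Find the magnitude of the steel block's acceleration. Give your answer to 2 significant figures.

The horizontal push has components F cos 20° = 15.2 × 0.9397 = 14.283 N up the incline and F sin 20° = 15.2 × 0.3420 = 5.198 N pressing into the surface.
The normal force is therefore N = mg cos 20° + F sin 20° = 18.418 + 5.198 = 23.616 N, and kinetic friction down the slope is μN = 0.15 × 23.616 = 3.542 N.
Along the incline: F cos 20° − mg sin 20° − μN = ma, so 14.283 − 6.703 − 3.542 = 2 a, giving a = 2.0190 m/s².

2.0 m/s²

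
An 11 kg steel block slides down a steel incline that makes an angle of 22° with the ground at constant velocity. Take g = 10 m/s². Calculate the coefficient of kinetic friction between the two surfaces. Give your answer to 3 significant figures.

0.404

At constant velocity the net force along the incline is zero: mg sin 22° = μ mg cos 22°.
So μ = tan 22° = 0.3746 / 0.9272 = 0.4040.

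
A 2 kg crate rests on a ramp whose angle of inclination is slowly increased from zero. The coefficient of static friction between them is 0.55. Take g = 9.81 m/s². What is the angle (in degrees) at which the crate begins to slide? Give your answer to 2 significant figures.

At the threshold of sliding, static friction is at its maximum μ_s N and exactly balances the weight component along the incline: mg sin θ = μ_s mg cos θ.
Hence tan θ = μ_s = 0.55, so θ = arctan(0.55) = 28.8108°.

29°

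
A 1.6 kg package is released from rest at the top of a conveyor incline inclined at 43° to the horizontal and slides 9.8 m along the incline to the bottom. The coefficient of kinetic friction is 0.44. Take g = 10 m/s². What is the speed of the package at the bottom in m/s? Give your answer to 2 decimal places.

8.40 m/s

The weight component along the incline is mg sin 43° = 10.912 N and the normal force is N = mg cos 43° = 11.702 N.
Friction up the slope is f = μN = 0.44 × 11.702 = 5.149 N, so the net downslope force is 10.912 − 5.149 = 5.763 N and a = 5.763 / 1.6 = 3.6019 m/s².
Starting from rest over a distance of 9.8 m, v² = 2aL = 2 × 3.6019 × 9.8 = 70.5972, so v = 8.4022 m/s.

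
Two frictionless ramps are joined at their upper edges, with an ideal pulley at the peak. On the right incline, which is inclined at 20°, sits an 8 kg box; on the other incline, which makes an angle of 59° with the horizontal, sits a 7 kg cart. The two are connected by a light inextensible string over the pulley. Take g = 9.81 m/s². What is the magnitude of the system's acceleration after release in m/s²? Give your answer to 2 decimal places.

2.13 m/s²

Resolve each weight along its own incline: the 8 kg mass has component 8 × 9.81 × sin 20° = 26.842 N down its slope, and the 7 kg mass has 7 × 9.81 × sin 59° = 58.862 N down its slope.
The 7 kg side's 58.862 N exceeds the other side's 26.842 N, so that mass slides down and the 8 kg mass slides up. Taking that direction as positive, Newton's second law for the whole system gives 58.862 − 26.842 = (8 + 7) a, so a = 32.020 / 15 = 2.1347 m/s².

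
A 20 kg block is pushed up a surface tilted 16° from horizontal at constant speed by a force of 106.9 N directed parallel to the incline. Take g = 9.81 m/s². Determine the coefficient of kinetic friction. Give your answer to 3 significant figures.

0.280

At constant speed ΣF = 0 along the incline. The applied 106.9 N acts up the slope; the weight component mg sin 16° = 54.080 N and kinetic friction μN both act down the slope.
So 106.9 = 54.080 + μ × 188.600, giving μ = (106.9 − 54.080) / 188.600 = 0.2801.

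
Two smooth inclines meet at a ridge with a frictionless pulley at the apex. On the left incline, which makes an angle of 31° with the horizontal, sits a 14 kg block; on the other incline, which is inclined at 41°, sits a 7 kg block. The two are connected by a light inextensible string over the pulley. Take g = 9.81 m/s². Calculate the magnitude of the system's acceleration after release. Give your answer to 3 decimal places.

1.223 m/s²

Resolve each weight along its own incline: the 14 kg mass has component 14 × 9.81 × sin 31° = 70.735 N down its slope, and the 7 kg mass has 7 × 9.81 × sin 41° = 45.052 N down its slope.
The 14 kg side's 70.735 N exceeds the other side's 45.052 N, so that mass slides down and the 7 kg mass slides up. Taking that direction as positive, Newton's second law for the whole system gives 70.735 − 45.052 = (14 + 7) a, so a = 25.683 / 21 = 1.2230 m/s².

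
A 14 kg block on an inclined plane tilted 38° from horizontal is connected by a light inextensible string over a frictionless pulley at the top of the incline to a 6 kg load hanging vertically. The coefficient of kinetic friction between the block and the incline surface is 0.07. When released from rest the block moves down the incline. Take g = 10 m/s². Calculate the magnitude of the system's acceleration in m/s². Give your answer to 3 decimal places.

For the block on the incline: the weight component along the slope is m₁g sin 38° = 14 × 10 × 0.6157 = 86.198 N and the normal force is N = m₁g cos 38° = 110.322 N.
Kinetic friction opposes the block's motion down the incline: f = μN = 0.07 × 110.322 = 7.723 N acting up the slope.
Newton's second law for the block (down-slope positive): 86.198 − 7.723 − T = 14 a. For the hanging load (upward positive): T − 6 × 10 = 6 a.
Adding the two equations eliminates T: 18.475 = 20 a, so a = 0.9238 m/s².

0.924 m/s²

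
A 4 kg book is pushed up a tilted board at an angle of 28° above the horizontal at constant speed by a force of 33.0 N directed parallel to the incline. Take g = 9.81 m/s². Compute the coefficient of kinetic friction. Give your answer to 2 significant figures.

At constant speed ΣF = 0 along the incline. The applied 33.0 N acts up the slope; the weight component mg sin 28° = 18.422 N and kinetic friction μN both act down the slope.
So 33.0 = 18.422 + μ × 34.647, giving μ = (33.0 − 18.422) / 34.647 = 0.4208.

0.42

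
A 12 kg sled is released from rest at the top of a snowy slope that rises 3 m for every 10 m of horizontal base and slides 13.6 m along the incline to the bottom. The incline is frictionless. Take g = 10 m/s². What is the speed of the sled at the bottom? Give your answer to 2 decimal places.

8.84 m/s

The weight component along the incline is mg sin 16.70° = 34.482 N and the normal force is N = mg cos 16.70° = 114.939 N.
With no friction, a = g sin 16.70° = 2.8735 m/s².
Starting from rest over a distance of 13.6 m, v² = 2aL = 2 × 2.8735 × 13.6 = 78.1592, so v = 8.8408 m/s.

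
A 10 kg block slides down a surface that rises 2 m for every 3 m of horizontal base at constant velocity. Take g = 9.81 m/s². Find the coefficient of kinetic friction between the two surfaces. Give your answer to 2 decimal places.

0.67

At constant velocity the net force along the incline is zero: mg sin 33.69° = μ mg cos 33.69°.
So μ = tan 33.69° = 0.5547 / 0.8321 = 0.6666.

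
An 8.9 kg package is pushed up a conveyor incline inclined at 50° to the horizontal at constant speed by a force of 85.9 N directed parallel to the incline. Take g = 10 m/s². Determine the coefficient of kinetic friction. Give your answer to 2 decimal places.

0.31

At constant speed ΣF = 0 along the incline. The applied 85.9 N acts up the slope; the weight component mg sin 50° = 68.178 N and kinetic friction μN both act down the slope.
So 85.9 = 68.178 + μ × 57.208, giving μ = (85.9 − 68.178) / 57.208 = 0.3098.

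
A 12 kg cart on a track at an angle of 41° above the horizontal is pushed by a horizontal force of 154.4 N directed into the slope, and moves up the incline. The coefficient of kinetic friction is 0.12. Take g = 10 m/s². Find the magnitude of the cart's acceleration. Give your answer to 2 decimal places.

1.23 m/s²

The horizontal push has components F cos 41° = 154.4 × 0.7547 = 116.526 N up the incline and F sin 41° = 154.4 × 0.6561 = 101.302 N pressing into the surface.
The normal force is therefore N = mg cos 41° + F sin 41° = 90.564 + 101.302 = 191.866 N, and kinetic friction down the slope is μN = 0.12 × 191.866 = 23.024 N.
Along the incline: F cos 41° − mg sin 41° − μN = ma, so 116.526 − 78.732 − 23.024 = 12 a, giving a = 1.2308 m/s².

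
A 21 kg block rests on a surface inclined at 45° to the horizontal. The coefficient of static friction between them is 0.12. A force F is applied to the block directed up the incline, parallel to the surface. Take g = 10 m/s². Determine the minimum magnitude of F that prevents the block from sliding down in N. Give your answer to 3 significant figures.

131 N

The normal force is N = mg cos 45° = 148.492 N. With F at its minimum the block is on the verge of sliding down, so static friction is at its maximum μ_s N = 0.12 × 148.492 = 17.819 N and acts up the slope.
Equilibrium along the incline: F + μ_s N = mg sin 45°, so F = 148.492 − 17.819 = 130.673 N.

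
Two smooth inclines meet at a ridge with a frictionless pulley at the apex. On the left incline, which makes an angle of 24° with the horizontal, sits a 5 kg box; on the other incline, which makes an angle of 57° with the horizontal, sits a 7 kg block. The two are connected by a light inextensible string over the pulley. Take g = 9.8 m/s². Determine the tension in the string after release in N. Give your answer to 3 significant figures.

35.6 N

Resolve each weight along its own incline: the 5 kg mass has component 5 × 9.8 × sin 24° = 19.930 N down its slope, and the 7 kg mass has 7 × 9.8 × sin 57° = 57.533 N down its slope.
The 7 kg side's 57.533 N exceeds the other side's 19.930 N, so that mass slides down and the 5 kg mass slides up. Taking that direction as positive, Newton's second law for the whole system gives 57.533 − 19.930 = (5 + 7) a, so a = 37.603 / 12 = 3.1336 m/s².
For the 5 kg mass (up-slope positive): T − 19.930 = 5 × 3.1336, so T = 35.598 N.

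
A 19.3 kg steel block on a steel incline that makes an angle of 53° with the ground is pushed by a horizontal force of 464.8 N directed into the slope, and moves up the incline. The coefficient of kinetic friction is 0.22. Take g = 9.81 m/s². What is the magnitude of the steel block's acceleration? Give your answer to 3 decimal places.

The horizontal push has components F cos 53° = 464.8 × 0.6018 = 279.717 N up the incline and F sin 53° = 464.8 × 0.7986 = 371.189 N pressing into the surface.
The normal force is therefore N = mg cos 53° + F sin 53° = 113.941 + 371.189 = 485.130 N, and kinetic friction down the slope is μN = 0.22 × 485.130 = 106.729 N.
Along the incline: F cos 53° − mg sin 53° − μN = ma, so 279.717 − 151.201 − 106.729 = 19.3 a, giving a = 1.1289 m/s².

1.129 m/s²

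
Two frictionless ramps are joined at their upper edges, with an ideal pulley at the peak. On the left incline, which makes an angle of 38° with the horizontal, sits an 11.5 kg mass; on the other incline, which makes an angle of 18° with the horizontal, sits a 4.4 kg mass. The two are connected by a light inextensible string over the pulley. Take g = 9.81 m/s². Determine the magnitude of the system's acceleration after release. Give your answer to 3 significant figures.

Resolve each weight along its own incline: the 11.5 kg mass has component 11.5 × 9.81 × sin 38° = 69.456 N down its slope, and the 4.4 kg mass has 4.4 × 9.81 × sin 18° = 13.338 N down its slope.
The 11.5 kg side's 69.456 N exceeds the other side's 13.338 N, so that mass slides down and the 4.4 kg mass slides up. Taking that direction as positive, Newton's second law for the whole system gives 69.456 − 13.338 = (11.5 + 4.4) a, so a = 56.118 / 15.9 = 3.5294 m/s².

3.53 m/s²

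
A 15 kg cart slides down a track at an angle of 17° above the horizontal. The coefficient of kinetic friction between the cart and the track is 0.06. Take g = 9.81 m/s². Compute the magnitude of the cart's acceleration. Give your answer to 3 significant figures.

Resolving the weight along the incline: the component pulling the cart down the slope is mg sin 17° = 15 × 9.81 × 0.2924 = 43.027 N, and the normal force is N = mg cos 17° = 15 × 9.81 × 0.9563 = 140.720 N.
Kinetic friction acts up the slope with magnitude f = μN = 0.06 × 140.720 = 8.443 N.
Net force along the incline is 43.027 − 8.443 = 34.584 N, so a = 34.584 / 15 = 2.3056 m/s².

2.31 m/s²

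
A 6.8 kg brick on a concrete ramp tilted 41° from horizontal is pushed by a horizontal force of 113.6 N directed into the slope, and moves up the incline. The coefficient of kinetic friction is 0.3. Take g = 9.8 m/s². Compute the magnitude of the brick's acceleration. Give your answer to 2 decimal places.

The horizontal push has components F cos 41° = 113.6 × 0.7547 = 85.734 N up the incline and F sin 41° = 113.6 × 0.6561 = 74.533 N pressing into the surface.
The normal force is therefore N = mg cos 41° + F sin 41° = 50.293 + 74.533 = 124.826 N, and kinetic friction down the slope is μN = 0.3 × 124.826 = 37.448 N.
Along the incline: F cos 41° − mg sin 41° − μN = ma, so 85.734 − 43.723 − 37.448 = 6.8 a, giving a = 0.6710 m/s².

0.67 m/s²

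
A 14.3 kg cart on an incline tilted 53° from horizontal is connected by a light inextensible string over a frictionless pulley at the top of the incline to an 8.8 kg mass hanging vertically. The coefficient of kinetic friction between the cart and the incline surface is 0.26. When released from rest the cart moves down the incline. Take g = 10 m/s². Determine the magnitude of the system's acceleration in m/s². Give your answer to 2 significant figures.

For the cart on the incline: the weight component along the slope is m₁g sin 53° = 14.3 × 10 × 0.7986 = 114.200 N and the normal force is N = m₁g cos 53° = 86.060 N.
Kinetic friction opposes the cart's motion down the incline: f = μN = 0.26 × 86.060 = 22.376 N acting up the slope.
Newton's second law for the cart (down-slope positive): 114.200 − 22.376 − T = 14.3 a. For the hanging mass (upward positive): T − 8.8 × 10 = 8.8 a.
Adding the two equations eliminates T: 3.824 = 23.1 a, so a = 0.1655 m/s².

0.17 m/s²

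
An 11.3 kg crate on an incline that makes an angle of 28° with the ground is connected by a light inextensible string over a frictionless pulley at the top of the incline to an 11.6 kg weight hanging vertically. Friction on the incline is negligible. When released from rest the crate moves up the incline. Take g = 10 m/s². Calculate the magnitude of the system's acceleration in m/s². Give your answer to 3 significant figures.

For the crate on the incline: the weight component along the slope is m₁g sin 28° = 11.3 × 10 × 0.4695 = 53.053 N and the normal force is N = m₁g cos 28° = 99.773 N.
Newton's second law for the crate (up-slope positive): T − 53.053 = 11.3 a. For the hanging weight (downward positive): 11.6 × 10 − T = 11.6 a.
Adding the two equations eliminates T: 62.947 = 22.9 a, so a = 2.7488 m/s².

2.75 m/s²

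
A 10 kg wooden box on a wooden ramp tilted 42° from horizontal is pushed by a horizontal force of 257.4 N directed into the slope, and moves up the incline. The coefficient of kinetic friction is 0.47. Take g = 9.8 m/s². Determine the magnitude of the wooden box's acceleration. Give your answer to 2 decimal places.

1.05 m/s²

The horizontal push has components F cos 42° = 257.4 × 0.7431 = 191.274 N up the incline and F sin 42° = 257.4 × 0.6691 = 172.226 N pressing into the surface.
The normal force is therefore N = mg cos 42° + F sin 42° = 72.824 + 172.226 = 245.050 N, and kinetic friction down the slope is μN = 0.47 × 245.050 = 115.174 N.
Along the incline: F cos 42° − mg sin 42° − μN = ma, so 191.274 − 65.572 − 115.174 = 10 a, giving a = 1.0528 m/s².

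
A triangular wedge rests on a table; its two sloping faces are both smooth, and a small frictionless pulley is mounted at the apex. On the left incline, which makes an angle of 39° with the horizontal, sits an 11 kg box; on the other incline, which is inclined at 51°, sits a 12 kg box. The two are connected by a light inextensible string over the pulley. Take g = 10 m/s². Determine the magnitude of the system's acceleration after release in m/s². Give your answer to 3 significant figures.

1.04 m/s²

Resolve each weight along its own incline: the 11 kg mass has component 11 × 10 × sin 39° = 69.225 N down its slope, and the 12 kg mass has 12 × 10 × sin 51° = 93.258 N down its slope.
The 12 kg side's 93.258 N exceeds the other side's 69.225 N, so that mass slides down and the 11 kg mass slides up. Taking that direction as positive, Newton's second law for the whole system gives 93.258 − 69.225 = (11 + 12) a, so a = 24.033 / 23 = 1.0449 m/s².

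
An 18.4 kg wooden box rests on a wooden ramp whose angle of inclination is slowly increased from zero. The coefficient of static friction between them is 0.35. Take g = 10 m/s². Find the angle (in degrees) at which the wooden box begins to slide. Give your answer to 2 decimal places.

19.29°

At the threshold of sliding, static friction is at its maximum μ_s N and exactly balances the weight component along the incline: mg sin θ = μ_s mg cos θ.
Hence tan θ = μ_s = 0.35, so θ = arctan(0.35) = 19.2900°.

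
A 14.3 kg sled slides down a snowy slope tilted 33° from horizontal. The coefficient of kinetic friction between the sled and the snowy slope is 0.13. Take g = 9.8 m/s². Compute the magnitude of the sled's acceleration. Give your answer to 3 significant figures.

Resolving the weight along the incline: the component pulling the sled down the slope is mg sin 33° = 14.3 × 9.8 × 0.5446 = 76.320 N, and the normal force is N = mg cos 33° = 14.3 × 9.8 × 0.8387 = 117.535 N.
Kinetic friction acts up the slope with magnitude f = μN = 0.13 × 117.535 = 15.280 N.
Net force along the incline is 76.320 − 15.280 = 61.040 N, so a = 61.040 / 14.3 = 4.2685 m/s².

4.27 m/s²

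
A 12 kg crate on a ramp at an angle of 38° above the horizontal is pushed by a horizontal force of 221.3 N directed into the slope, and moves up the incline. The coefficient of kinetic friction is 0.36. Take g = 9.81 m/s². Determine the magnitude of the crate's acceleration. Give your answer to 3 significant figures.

1.62 m/s²

The horizontal push has components F cos 38° = 221.3 × 0.7880 = 174.384 N up the incline and F sin 38° = 221.3 × 0.6157 = 136.254 N pressing into the surface.
The normal force is therefore N = mg cos 38° + F sin 38° = 92.763 + 136.254 = 229.017 N, and kinetic friction down the slope is μN = 0.36 × 229.017 = 82.446 N.
Along the incline: F cos 38° − mg sin 38° − μN = ma, so 174.384 − 72.480 − 82.446 = 12 a, giving a = 1.6215 m/s².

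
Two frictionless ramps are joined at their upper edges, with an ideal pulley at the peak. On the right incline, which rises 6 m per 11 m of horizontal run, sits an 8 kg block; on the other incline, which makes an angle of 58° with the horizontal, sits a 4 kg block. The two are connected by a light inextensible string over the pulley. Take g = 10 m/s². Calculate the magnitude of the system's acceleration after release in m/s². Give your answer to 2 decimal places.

Resolve each weight along its own incline: the 8 kg mass has component 8 × 10 × sin 28.61° = 38.308 N down its slope, and the 4 kg mass has 4 × 10 × sin 58° = 33.922 N down its slope.
The 8 kg side's 38.308 N exceeds the other side's 33.922 N, so that mass slides down and the 4 kg mass slides up. Taking that direction as positive, Newton's second law for the whole system gives 38.308 − 33.922 = (8 + 4) a, so a = 4.386 / 12 = 0.3655 m/s².

0.37 m/s²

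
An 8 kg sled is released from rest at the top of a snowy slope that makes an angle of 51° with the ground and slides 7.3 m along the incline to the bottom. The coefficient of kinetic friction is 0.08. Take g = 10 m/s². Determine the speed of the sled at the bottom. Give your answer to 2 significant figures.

The weight component along the incline is mg sin 51° = 62.172 N and the normal force is N = mg cos 51° = 50.346 N.
Friction up the slope is f = μN = 0.08 × 50.346 = 4.028 N, so the net downslope force is 62.172 − 4.028 = 58.144 N and a = 58.144 / 8 = 7.2680 m/s².
Starting from rest over a distance of 7.3 m, v² = 2aL = 2 × 7.2680 × 7.3 = 106.1128, so v = 10.3011 m/s.

10 m/s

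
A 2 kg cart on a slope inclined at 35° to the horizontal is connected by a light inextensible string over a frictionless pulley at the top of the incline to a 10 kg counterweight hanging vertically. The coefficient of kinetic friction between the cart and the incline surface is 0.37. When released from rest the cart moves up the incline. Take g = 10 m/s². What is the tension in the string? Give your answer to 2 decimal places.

For the cart on the incline: the weight component along the slope is m₁g sin 35° = 2 × 10 × 0.5736 = 11.472 N and the normal force is N = m₁g cos 35° = 16.383 N.
Kinetic friction opposes the cart's motion up the incline: f = μN = 0.37 × 16.383 = 6.062 N acting down the slope.
Newton's second law for the cart (up-slope positive): T − 11.472 − 6.062 = 2 a. For the hanging counterweight (downward positive): 10 × 10 − T = 10 a.
Adding the two equations eliminates T: 82.466 = 12 a, so a = 6.8722 m/s².
Then from the hanging counterweight's equation, T = 10 × (10 − 6.8722) = 31.278 N.

31.28 N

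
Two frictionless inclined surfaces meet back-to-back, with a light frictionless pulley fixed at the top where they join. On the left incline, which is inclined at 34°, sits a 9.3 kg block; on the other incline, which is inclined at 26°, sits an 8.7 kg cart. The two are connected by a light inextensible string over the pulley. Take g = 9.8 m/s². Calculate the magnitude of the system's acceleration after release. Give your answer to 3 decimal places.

0.755 m/s²

Resolve each weight along its own incline: the 9.3 kg mass has component 9.3 × 9.8 × sin 34° = 50.965 N down its slope, and the 8.7 kg mass has 8.7 × 9.8 × sin 26° = 37.376 N down its slope.
The 9.3 kg side's 50.965 N exceeds the other side's 37.376 N, so that mass slides down and the 8.7 kg mass slides up. Taking that direction as positive, Newton's second law for the whole system gives 50.965 − 37.376 = (9.3 + 8.7) a, so a = 13.589 / 18 = 0.7549 m/s².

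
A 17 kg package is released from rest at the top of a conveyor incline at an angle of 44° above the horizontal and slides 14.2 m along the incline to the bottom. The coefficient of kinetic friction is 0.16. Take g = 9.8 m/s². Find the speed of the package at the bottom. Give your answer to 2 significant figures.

The weight component along the incline is mg sin 44° = 115.730 N and the normal force is N = mg cos 44° = 119.842 N.
Friction up the slope is f = μN = 0.16 × 119.842 = 19.175 N, so the net downslope force is 115.730 − 19.175 = 96.555 N and a = 96.555 / 17 = 5.6797 m/s².
Starting from rest over a distance of 14.2 m, v² = 2aL = 2 × 5.6797 × 14.2 = 161.3035, so v = 12.7005 m/s.

13 m/s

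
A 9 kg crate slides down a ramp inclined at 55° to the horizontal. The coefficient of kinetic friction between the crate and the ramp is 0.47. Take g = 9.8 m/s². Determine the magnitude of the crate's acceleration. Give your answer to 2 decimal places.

Resolving the weight along the incline: the component pulling the crate down the slope is mg sin 55° = 9 × 9.8 × 0.8192 = 72.253 N, and the normal force is N = mg cos 55° = 9 × 9.8 × 0.5736 = 50.592 N.
Kinetic friction acts up the slope with magnitude f = μN = 0.47 × 50.592 = 23.778 N.
Net force along the incline is 72.253 − 23.778 = 48.475 N, so a = 48.475 / 9 = 5.3861 m/s².

5.39 m/s²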